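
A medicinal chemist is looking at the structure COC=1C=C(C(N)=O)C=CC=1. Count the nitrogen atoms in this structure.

1

Scan the SMILES for N atoms (remember two-letter symbols like Cl and Br are single atoms).
Nitrogen count: 1.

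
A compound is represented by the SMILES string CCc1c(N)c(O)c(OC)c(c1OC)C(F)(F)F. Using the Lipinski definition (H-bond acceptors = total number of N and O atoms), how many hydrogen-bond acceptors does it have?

4

N atoms: 1; O atoms: 3.
Lipinski HBA = 1 + 3 = 4.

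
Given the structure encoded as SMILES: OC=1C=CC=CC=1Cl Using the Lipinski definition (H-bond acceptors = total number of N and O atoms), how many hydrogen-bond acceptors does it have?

1

N atoms: 0; O atoms: 1.
Lipinski HBA = 0 + 1 = 1.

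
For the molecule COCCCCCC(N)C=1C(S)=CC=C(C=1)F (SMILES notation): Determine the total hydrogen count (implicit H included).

Walk through each heavy atom and fill implicit hydrogens from standard valence (C 4, N 3, O 2, S 2, halogen 1):
  atom 1: C, bond orders sum to 1 (valence 4) → 3 H
  atom 2: O, bond orders sum to 2 (valence 2) → 0 H
  atom 3: C, bond orders sum to 2 (valence 4) → 2 H
  atom 4: C, bond orders sum to 2 (valence 4) → 2 H
  atom 5: C, bond orders sum to 2 (valence 4) → 2 H
  atom 6: C, bond orders sum to 2 (valence 4) → 2 H
  atom 7: C, bond orders sum to 2 (valence 4) → 2 H
  atom 8: C, bond orders sum to 3 (valence 4) → 1 H
  atom 9: N, bond orders sum to 1 (valence 3) → 2 H
  atom 10: C, bond orders sum to 4 (valence 4) → 0 H
  atom 11: C, bond orders sum to 4 (valence 4) → 0 H
  atom 12: S, bond orders sum to 1 (valence 2) → 1 H
  atom 13: C, bond orders sum to 3 (valence 4) → 1 H
  atom 14: C, bond orders sum to 3 (valence 4) → 1 H
  atom 15: C, bond orders sum to 4 (valence 4) → 0 H
  atom 16: C, bond orders sum to 3 (valence 4) → 1 H
  atom 17: F (halogen, monovalent) → 0 H
Total hydrogens: 20.

20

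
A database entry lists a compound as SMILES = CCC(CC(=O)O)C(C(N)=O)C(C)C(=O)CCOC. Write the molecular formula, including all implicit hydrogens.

C13H23NO5

Walk through each heavy atom and fill implicit hydrogens from standard valence (C 4, N 3, O 2, S 2, halogen 1):
  atom 1: C, bond orders sum to 1 (valence 4) → 3 H
  atom 2: C, bond orders sum to 2 (valence 4) → 2 H
  atom 3: C, bond orders sum to 3 (valence 4) → 1 H
  atom 4: C, bond orders sum to 2 (valence 4) → 2 H
  atom 5: C, bond orders sum to 4 (valence 4) → 0 H
  atom 6: O, bond orders sum to 2 (valence 2) → 0 H
  atom 7: O, bond orders sum to 1 (valence 2) → 1 H
  atom 8: C, bond orders sum to 3 (valence 4) → 1 H
  atom 9: C, bond orders sum to 4 (valence 4) → 0 H
  atom 10: N, bond orders sum to 1 (valence 3) → 2 H
  atom 11: O, bond orders sum to 2 (valence 2) → 0 H
  atom 12: C, bond orders sum to 3 (valence 4) → 1 H
  atom 13: C, bond orders sum to 1 (valence 4) → 3 H
  atom 14: C, bond orders sum to 4 (valence 4) → 0 H
  atom 15: O, bond orders sum to 2 (valence 2) → 0 H
  atom 16: C, bond orders sum to 2 (valence 4) → 2 H
  atom 17: C, bond orders sum to 2 (valence 4) → 2 H
  atom 18: O, bond orders sum to 2 (valence 2) → 0 H
  atom 19: C, bond orders sum to 1 (valence 4) → 3 H
Totals → C:13, H:23, N:1, O:5.
In Hill order: C13H23NO5.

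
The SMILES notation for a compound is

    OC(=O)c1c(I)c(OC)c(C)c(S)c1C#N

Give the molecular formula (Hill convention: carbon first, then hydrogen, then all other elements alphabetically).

C10H8INO3S

Walk through each heavy atom and fill implicit hydrogens from standard valence (C 4, N 3, O 2, S 2, halogen 1); for lowercase aromatic atoms, an aromatic c carries 1 H when it has two neighbours and 0 H with three, and aromatic n carries 0 H:
  atom 1: O, bond orders sum to 1 (valence 2) → 1 H
  atom 2: C, bond orders sum to 4 (valence 4) → 0 H
  atom 3: O, bond orders sum to 2 (valence 2) → 0 H
  atom 4: aromatic c, 3 neighbours → 0 H
  atom 5: aromatic c, 3 neighbours → 0 H
  atom 6: I (halogen, monovalent) → 0 H
  atom 7: aromatic c, 3 neighbours → 0 H
  atom 8: O, bond orders sum to 2 (valence 2) → 0 H
  atom 9: C, bond orders sum to 1 (valence 4) → 3 H
  atom 10: aromatic c, 3 neighbours → 0 H
  atom 11: C, bond orders sum to 1 (valence 4) → 3 H
  atom 12: aromatic c, 3 neighbours → 0 H
  atom 13: S, bond orders sum to 1 (valence 2) → 1 H
  atom 14: aromatic c, 3 neighbours → 0 H
  atom 15: C, bond orders sum to 4 (valence 4) → 0 H
  atom 16: N, bond orders sum to 3 (valence 3) → 0 H
Totals → C:10, H:8, I:1, N:1, O:3, S:1.
In Hill order: C10H8INO3S.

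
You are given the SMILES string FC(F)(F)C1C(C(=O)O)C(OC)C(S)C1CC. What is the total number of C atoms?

Count every carbon token in the SMILES (each C, including those in ring-closure positions and inside branches).
Carbon count: 10.

10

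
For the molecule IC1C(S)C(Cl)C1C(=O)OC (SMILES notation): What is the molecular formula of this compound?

C6H8ClIO2S

Walk through each heavy atom and fill implicit hydrogens from standard valence (C 4, N 3, O 2, S 2, halogen 1):
  atom 1: I (halogen, monovalent) → 0 H
  atom 2: C, bond orders sum to 3 (valence 4) → 1 H
  atom 3: C, bond orders sum to 3 (valence 4) → 1 H
  atom 4: S, bond orders sum to 1 (valence 2) → 1 H
  atom 5: C, bond orders sum to 3 (valence 4) → 1 H
  atom 6: Cl (halogen, monovalent) → 0 H
  atom 7: C, bond orders sum to 3 (valence 4) → 1 H
  atom 8: C, bond orders sum to 4 (valence 4) → 0 H
  atom 9: O, bond orders sum to 2 (valence 2) → 0 H
  atom 10: O, bond orders sum to 2 (valence 2) → 0 H
  atom 11: C, bond orders sum to 1 (valence 4) → 3 H
Totals → C:6, H:8, Cl:1, I:1, O:2, S:1.
In Hill order: C6H8ClIO2S.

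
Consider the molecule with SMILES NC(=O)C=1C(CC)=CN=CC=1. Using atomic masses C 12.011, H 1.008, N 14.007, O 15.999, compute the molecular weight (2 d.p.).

First, the molecular formula is C8H10N2O (counting implicit H from valence).
  C: 8 × 12.011 = 96.088
  H: 10 × 1.008 = 10.080
  N: 2 × 14.007 = 28.014
  O: 1 × 15.999 = 15.999
Sum: 8×12.011 + 10×1.008 + 2×14.007 + 1×15.999 = 150.181 → 150.18 g/mol.

150.18 g/mol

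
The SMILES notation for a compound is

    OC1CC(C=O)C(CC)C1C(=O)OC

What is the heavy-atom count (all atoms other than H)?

Every atom symbol written in the SMILES (organic subset) is one heavy atom; implicit H are not written.
Heavy atoms by element → C:10, O:4.
Total: 14.

14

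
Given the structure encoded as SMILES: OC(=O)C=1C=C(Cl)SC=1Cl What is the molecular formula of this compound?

C5H2Cl2O2S

Walk through each heavy atom and fill implicit hydrogens from standard valence (C 4, N 3, O 2, S 2, halogen 1):
  atom 1: O, bond orders sum to 1 (valence 2) → 1 H
  atom 2: C, bond orders sum to 4 (valence 4) → 0 H
  atom 3: O, bond orders sum to 2 (valence 2) → 0 H
  atom 4: C, bond orders sum to 4 (valence 4) → 0 H
  atom 5: C, bond orders sum to 3 (valence 4) → 1 H
  atom 6: C, bond orders sum to 4 (valence 4) → 0 H
  atom 7: Cl (halogen, monovalent) → 0 H
  atom 8: S, bond orders sum to 2 (valence 2) → 0 H
  atom 9: C, bond orders sum to 4 (valence 4) → 0 H
  atom 10: Cl (halogen, monovalent) → 0 H
Totals → C:5, H:2, Cl:2, O:2, S:1.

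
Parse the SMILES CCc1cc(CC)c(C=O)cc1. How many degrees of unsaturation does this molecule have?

5

Molecular formula: C11H14O.
DoU = (2C + 2 + N − H − X) / 2, where X is the halogen count and O/S are ignored.
    = (2·11 + 2 + 0 − 14 − 0) / 2 = 10 / 2 = 5.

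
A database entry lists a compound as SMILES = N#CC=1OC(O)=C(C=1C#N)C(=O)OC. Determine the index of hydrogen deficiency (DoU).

8

Molecular formula: C8H4N2O4.
DoU = (2C + 2 + N − H − X) / 2, where X is the halogen count and O/S are ignored.
    = (2·8 + 2 + 2 − 4 − 0) / 2 = 16 / 2 = 8.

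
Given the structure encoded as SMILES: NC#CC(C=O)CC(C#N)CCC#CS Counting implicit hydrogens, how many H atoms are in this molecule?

12

Walk through each heavy atom and fill implicit hydrogens from standard valence (C 4, N 3, O 2, S 2, halogen 1):
  atom 1: N, bond orders sum to 1 (valence 3) → 2 H
  atom 2: C, bond orders sum to 4 (valence 4) → 0 H
  atom 3: C, bond orders sum to 4 (valence 4) → 0 H
  atom 4: C, bond orders sum to 3 (valence 4) → 1 H
  atom 5: C, bond orders sum to 3 (valence 4) → 1 H
  atom 6: O, bond orders sum to 2 (valence 2) → 0 H
  atom 7: C, bond orders sum to 2 (valence 4) → 2 H
  atom 8: C, bond orders sum to 3 (valence 4) → 1 H
  atom 9: C, bond orders sum to 4 (valence 4) → 0 H
  atom 10: N, bond orders sum to 3 (valence 3) → 0 H
  atom 11: C, bond orders sum to 2 (valence 4) → 2 H
  atom 12: C, bond orders sum to 2 (valence 4) → 2 H
  atom 13: C, bond orders sum to 4 (valence 4) → 0 H
  atom 14: C, bond orders sum to 4 (valence 4) → 0 H
  atom 15: S, bond orders sum to 1 (valence 2) → 1 H
Total hydrogens: 12.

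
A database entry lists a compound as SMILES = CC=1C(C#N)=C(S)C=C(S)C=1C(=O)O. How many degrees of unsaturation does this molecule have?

7

Molecular formula: C9H7NO2S2.
DoU = (2C + 2 + N − H − X) / 2, where X is the halogen count and O/S are ignored.
    = (2·9 + 2 + 1 − 7 − 0) / 2 = 14 / 2 = 7.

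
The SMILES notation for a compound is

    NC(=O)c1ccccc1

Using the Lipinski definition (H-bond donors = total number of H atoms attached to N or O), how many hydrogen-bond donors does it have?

Donors: find every N or O and count the H atoms it carries.
  atom 1 (N): bond orders sum to 1 → 2 H
  atom 3 (O): bond orders sum to 2 → 0 H
Lipinski HBD = 2.

2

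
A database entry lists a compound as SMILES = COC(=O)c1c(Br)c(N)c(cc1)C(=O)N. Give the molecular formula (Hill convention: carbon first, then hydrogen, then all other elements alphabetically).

Walk through each heavy atom and fill implicit hydrogens from standard valence (C 4, N 3, O 2, S 2, halogen 1); for lowercase aromatic atoms, an aromatic c carries 1 H when it has two neighbours and 0 H with three, and aromatic n carries 0 H:
  atom 1: C, bond orders sum to 1 (valence 4) → 3 H
  atom 2: O, bond orders sum to 2 (valence 2) → 0 H
  atom 3: C, bond orders sum to 4 (valence 4) → 0 H
  atom 4: O, bond orders sum to 2 (valence 2) → 0 H
  atom 5: aromatic c, 3 neighbours → 0 H
  atom 6: aromatic c, 3 neighbours → 0 H
  atom 7: Br (halogen, monovalent) → 0 H
  atom 8: aromatic c, 3 neighbours → 0 H
  atom 9: N, bond orders sum to 1 (valence 3) → 2 H
  atom 10: aromatic c, 3 neighbours → 0 H
  atom 11: aromatic c, 2 neighbours → 1 H
  atom 12: aromatic c, 2 neighbours → 1 H
  atom 13: C, bond orders sum to 4 (valence 4) → 0 H
  atom 14: O, bond orders sum to 2 (valence 2) → 0 H
  atom 15: N, bond orders sum to 1 (valence 3) → 2 H
Totals → C:9, H:9, Br:1, N:2, O:3.
In Hill order: C9H9BrN2O3.

C9H9BrN2O3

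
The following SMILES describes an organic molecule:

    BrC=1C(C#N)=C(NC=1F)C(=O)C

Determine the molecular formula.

Walk through each heavy atom and fill implicit hydrogens from standard valence (C 4, N 3, O 2, S 2, halogen 1):
  atom 1: Br (halogen, monovalent) → 0 H
  atom 2: C, bond orders sum to 4 (valence 4) → 0 H
  atom 3: C, bond orders sum to 4 (valence 4) → 0 H
  atom 4: C, bond orders sum to 4 (valence 4) → 0 H
  atom 5: N, bond orders sum to 3 (valence 3) → 0 H
  atom 6: C, bond orders sum to 4 (valence 4) → 0 H
  atom 7: N, bond orders sum to 2 (valence 3) → 1 H
  atom 8: C, bond orders sum to 4 (valence 4) → 0 H
  atom 9: F (halogen, monovalent) → 0 H
  atom 10: C, bond orders sum to 4 (valence 4) → 0 H
  atom 11: O, bond orders sum to 2 (valence 2) → 0 H
  atom 12: C, bond orders sum to 1 (valence 4) → 3 H
Totals → C:7, H:4, Br:1, F:1, N:2, O:1.
In Hill order: C7H4BrFN2O.

C7H4BrFN2O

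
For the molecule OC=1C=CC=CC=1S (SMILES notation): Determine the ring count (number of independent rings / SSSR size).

In SMILES, each pair of matching ring-closure digits denotes one ring-closing bond; the number of such bonds equals the number of independent rings.
Ring-closure bonds here: 1.

1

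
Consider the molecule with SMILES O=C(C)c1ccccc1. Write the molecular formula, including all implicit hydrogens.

C8H8O

Walk through each heavy atom and fill implicit hydrogens from standard valence (C 4, N 3, O 2, S 2, halogen 1); for lowercase aromatic atoms, an aromatic c carries 1 H when it has two neighbours and 0 H with three, and aromatic n carries 0 H:
  atom 1: O, bond orders sum to 2 (valence 2) → 0 H
  atom 2: C, bond orders sum to 4 (valence 4) → 0 H
  atom 3: C, bond orders sum to 1 (valence 4) → 3 H
  atom 4: aromatic c, 3 neighbours → 0 H
  atom 5: aromatic c, 2 neighbours → 1 H
  atom 6: aromatic c, 2 neighbours → 1 H
  atom 7: aromatic c, 2 neighbours → 1 H
  atom 8: aromatic c, 2 neighbours → 1 H
  atom 9: aromatic c, 2 neighbours → 1 H
Totals → C:8, H:8, O:1.
In Hill order: C8H8O.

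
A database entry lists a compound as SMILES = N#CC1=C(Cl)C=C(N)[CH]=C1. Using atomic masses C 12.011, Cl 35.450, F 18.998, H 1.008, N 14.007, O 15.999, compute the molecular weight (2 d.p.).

152.58 g/mol

First, the molecular formula is C7H5ClN2 (counting implicit H from valence).
  C: 7 × 12.011 = 84.077
  Cl: 1 × 35.450 = 35.450
  H: 5 × 1.008 = 5.040
  N: 2 × 14.007 = 28.014
Sum: 7×12.011 + 1×35.450 + 5×1.008 + 2×14.007 = 152.581 → 152.58 g/mol.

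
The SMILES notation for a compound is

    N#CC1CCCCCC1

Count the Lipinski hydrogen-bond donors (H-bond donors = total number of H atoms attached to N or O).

Donors: find every N or O and count the H atoms it carries.
  atom 1 (N): bond orders sum to 3 → 0 H
Lipinski HBD = 0.

0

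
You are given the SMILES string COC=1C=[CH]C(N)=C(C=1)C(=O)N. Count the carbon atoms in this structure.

Count every carbon token in the SMILES (each C, including those in ring-closure positions and inside branches).
Carbon count: 8.

8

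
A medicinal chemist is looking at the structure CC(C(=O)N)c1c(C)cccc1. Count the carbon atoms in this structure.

10

Count every carbon token in the SMILES (each C, including those in ring-closure positions and inside branches).
Carbon count: 10.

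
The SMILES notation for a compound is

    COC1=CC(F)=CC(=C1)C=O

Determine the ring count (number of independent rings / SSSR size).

In SMILES, each pair of matching ring-closure digits denotes one ring-closing bond; the number of such bonds equals the number of independent rings.
Ring-closure bonds here: 1.

1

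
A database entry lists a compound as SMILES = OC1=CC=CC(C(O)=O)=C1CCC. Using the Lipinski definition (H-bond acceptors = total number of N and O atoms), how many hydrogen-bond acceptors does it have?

3

N atoms: 0; O atoms: 3.
Lipinski HBA = 0 + 3 = 3.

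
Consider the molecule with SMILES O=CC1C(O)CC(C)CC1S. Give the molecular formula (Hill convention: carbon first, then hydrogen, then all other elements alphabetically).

C8H14O2S

Walk through each heavy atom and fill implicit hydrogens from standard valence (C 4, N 3, O 2, S 2, halogen 1):
  atom 1: O, bond orders sum to 2 (valence 2) → 0 H
  atom 2: C, bond orders sum to 3 (valence 4) → 1 H
  atom 3: C, bond orders sum to 3 (valence 4) → 1 H
  atom 4: C, bond orders sum to 3 (valence 4) → 1 H
  atom 5: O, bond orders sum to 1 (valence 2) → 1 H
  atom 6: C, bond orders sum to 2 (valence 4) → 2 H
  atom 7: C, bond orders sum to 3 (valence 4) → 1 H
  atom 8: C, bond orders sum to 1 (valence 4) → 3 H
  atom 9: C, bond orders sum to 2 (valence 4) → 2 H
  atom 10: C, bond orders sum to 3 (valence 4) → 1 H
  atom 11: S, bond orders sum to 1 (valence 2) → 1 H
Totals → C:8, H:14, O:2, S:1.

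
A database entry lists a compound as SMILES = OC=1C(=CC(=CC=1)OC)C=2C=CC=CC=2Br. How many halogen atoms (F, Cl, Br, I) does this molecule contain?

Halogen atoms appear at heavy-atom position 16 (1×Br).
Other groups present: 1 ether, 1 hydroxyl.
Halogen count: 1.

1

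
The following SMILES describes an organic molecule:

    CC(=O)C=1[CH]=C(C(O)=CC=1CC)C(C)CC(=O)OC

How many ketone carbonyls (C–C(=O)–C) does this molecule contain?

The ketone motif appears at heavy-atom position 2 in the SMILES.
Other groups present: 1 ester, 1 hydroxyl.
Ketone count: 1.

1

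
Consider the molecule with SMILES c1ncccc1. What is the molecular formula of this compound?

Walk through each heavy atom and fill implicit hydrogens from standard valence (C 4, N 3, O 2, S 2, halogen 1); for lowercase aromatic atoms, an aromatic c carries 1 H when it has two neighbours and 0 H with three, and aromatic n carries 0 H:
  atom 1: aromatic c, 2 neighbours → 1 H
  atom 2: aromatic n, 2 neighbours → 0 H
  atom 3: aromatic c, 2 neighbours → 1 H
  atom 4: aromatic c, 2 neighbours → 1 H
  atom 5: aromatic c, 2 neighbours → 1 H
  atom 6: aromatic c, 2 neighbours → 1 H
Totals → C:5, H:5, N:1.
In Hill order: C5H5N.

C5H5N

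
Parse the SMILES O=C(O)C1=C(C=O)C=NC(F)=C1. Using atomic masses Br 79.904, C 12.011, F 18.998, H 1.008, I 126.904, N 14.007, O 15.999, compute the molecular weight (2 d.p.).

First, the molecular formula is C7H4FNO3 (counting implicit H from valence).
  C: 7 × 12.011 = 84.077
  F: 1 × 18.998 = 18.998
  H: 4 × 1.008 = 4.032
  N: 1 × 14.007 = 14.007
  O: 3 × 15.999 = 47.997
Sum: 7×12.011 + 1×18.998 + 4×1.008 + 1×14.007 + 3×15.999 = 169.111 → 169.11 g/mol.

169.11 g/mol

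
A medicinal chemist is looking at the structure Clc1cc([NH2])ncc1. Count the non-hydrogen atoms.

Every atom symbol written in the SMILES (organic subset) is one heavy atom; implicit H are not written.
Heavy atoms by element → C:5, Cl:1, N:2.
Total: 8.

8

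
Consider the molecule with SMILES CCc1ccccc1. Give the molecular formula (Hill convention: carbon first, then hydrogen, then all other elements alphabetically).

C8H10

Walk through each heavy atom and fill implicit hydrogens from standard valence (C 4, N 3, O 2, S 2, halogen 1); for lowercase aromatic atoms, an aromatic c carries 1 H when it has two neighbours and 0 H with three, and aromatic n carries 0 H:
  atom 1: C, bond orders sum to 1 (valence 4) → 3 H
  atom 2: C, bond orders sum to 2 (valence 4) → 2 H
  atom 3: aromatic c, 3 neighbours → 0 H
  atom 4: aromatic c, 2 neighbours → 1 H
  atom 5: aromatic c, 2 neighbours → 1 H
  atom 6: aromatic c, 2 neighbours → 1 H
  atom 7: aromatic c, 2 neighbours → 1 H
  atom 8: aromatic c, 2 neighbours → 1 H
Totals → C:8, H:10.
In Hill order: C8H10.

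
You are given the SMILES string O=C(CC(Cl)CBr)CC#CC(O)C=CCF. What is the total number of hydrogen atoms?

Walk through each heavy atom and fill implicit hydrogens from standard valence (C 4, N 3, O 2, S 2, halogen 1):
  atom 1: O, bond orders sum to 2 (valence 2) → 0 H
  atom 2: C, bond orders sum to 4 (valence 4) → 0 H
  atom 3: C, bond orders sum to 2 (valence 4) → 2 H
  atom 4: C, bond orders sum to 3 (valence 4) → 1 H
  atom 5: Cl (halogen, monovalent) → 0 H
  atom 6: C, bond orders sum to 2 (valence 4) → 2 H
  atom 7: Br (halogen, monovalent) → 0 H
  atom 8: C, bond orders sum to 2 (valence 4) → 2 H
  atom 9: C, bond orders sum to 4 (valence 4) → 0 H
  atom 10: C, bond orders sum to 4 (valence 4) → 0 H
  atom 11: C, bond orders sum to 3 (valence 4) → 1 H
  atom 12: O, bond orders sum to 1 (valence 2) → 1 H
  atom 13: C, bond orders sum to 3 (valence 4) → 1 H
  atom 14: C, bond orders sum to 3 (valence 4) → 1 H
  atom 15: C, bond orders sum to 2 (valence 4) → 2 H
  atom 16: F (halogen, monovalent) → 0 H
Total hydrogens: 13.

13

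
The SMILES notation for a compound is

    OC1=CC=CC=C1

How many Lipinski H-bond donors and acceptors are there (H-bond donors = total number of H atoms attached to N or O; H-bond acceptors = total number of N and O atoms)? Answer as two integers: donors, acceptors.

Donors: find every N or O and count the H atoms it carries.
  atom 1 (O): bond orders sum to 1 → 1 H
Lipinski HBD = 1.
Acceptors: N atoms = 0, O atoms = 1 → HBA = 1.

1, 1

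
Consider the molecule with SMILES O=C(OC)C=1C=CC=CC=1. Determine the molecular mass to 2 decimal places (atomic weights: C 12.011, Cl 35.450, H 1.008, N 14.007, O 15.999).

136.15 g/mol

First, the molecular formula is C8H8O2 (counting implicit H from valence).
  C: 8 × 12.011 = 96.088
  H: 8 × 1.008 = 8.064
  O: 2 × 15.999 = 31.998
Sum: 8×12.011 + 8×1.008 + 2×15.999 = 136.150 → 136.15 g/mol.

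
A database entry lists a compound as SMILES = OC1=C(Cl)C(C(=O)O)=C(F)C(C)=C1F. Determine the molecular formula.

C8H5ClF2O3

Walk through each heavy atom and fill implicit hydrogens from standard valence (C 4, N 3, O 2, S 2, halogen 1):
  atom 1: O, bond orders sum to 1 (valence 2) → 1 H
  atom 2: C, bond orders sum to 4 (valence 4) → 0 H
  atom 3: C, bond orders sum to 4 (valence 4) → 0 H
  atom 4: Cl (halogen, monovalent) → 0 H
  atom 5: C, bond orders sum to 4 (valence 4) → 0 H
  atom 6: C, bond orders sum to 4 (valence 4) → 0 H
  atom 7: O, bond orders sum to 2 (valence 2) → 0 H
  atom 8: O, bond orders sum to 1 (valence 2) → 1 H
  atom 9: C, bond orders sum to 4 (valence 4) → 0 H
  atom 10: F (halogen, monovalent) → 0 H
  atom 11: C, bond orders sum to 4 (valence 4) → 0 H
  atom 12: C, bond orders sum to 1 (valence 4) → 3 H
  atom 13: C, bond orders sum to 4 (valence 4) → 0 H
  atom 14: F (halogen, monovalent) → 0 H
Totals → C:8, H:5, Cl:1, F:2, O:3.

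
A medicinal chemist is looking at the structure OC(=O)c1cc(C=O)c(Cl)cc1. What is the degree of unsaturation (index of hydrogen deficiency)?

Molecular formula: C8H5ClO3.
DoU = (2C + 2 + N − H − X) / 2, where X is the halogen count and O/S are ignored.
    = (2·8 + 2 + 0 − 5 − 1) / 2 = 12 / 2 = 6.

6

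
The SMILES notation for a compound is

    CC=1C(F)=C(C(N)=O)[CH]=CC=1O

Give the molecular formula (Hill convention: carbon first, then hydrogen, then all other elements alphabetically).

Walk through each heavy atom and fill implicit hydrogens from standard valence (C 4, N 3, O 2, S 2, halogen 1):
  atom 1: C, bond orders sum to 1 (valence 4) → 3 H
  atom 2: C, bond orders sum to 4 (valence 4) → 0 H
  atom 3: C, bond orders sum to 4 (valence 4) → 0 H
  atom 4: F (halogen, monovalent) → 0 H
  atom 5: C, bond orders sum to 4 (valence 4) → 0 H
  atom 6: C, bond orders sum to 4 (valence 4) → 0 H
  atom 7: N, bond orders sum to 1 (valence 3) → 2 H
  atom 8: O, bond orders sum to 2 (valence 2) → 0 H
  atom 9: C with explicit H count 1
  atom 10: C, bond orders sum to 3 (valence 4) → 1 H
  atom 11: C, bond orders sum to 4 (valence 4) → 0 H
  atom 12: O, bond orders sum to 1 (valence 2) → 1 H
Totals → C:8, H:8, F:1, N:1, O:2.
In Hill order: C8H8FNO2.

C8H8FNO2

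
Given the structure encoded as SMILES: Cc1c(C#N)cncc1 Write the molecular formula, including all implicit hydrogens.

C7H6N2

Walk through each heavy atom and fill implicit hydrogens from standard valence (C 4, N 3, O 2, S 2, halogen 1); for lowercase aromatic atoms, an aromatic c carries 1 H when it has two neighbours and 0 H with three, and aromatic n carries 0 H:
  atom 1: C, bond orders sum to 1 (valence 4) → 3 H
  atom 2: aromatic c, 3 neighbours → 0 H
  atom 3: aromatic c, 3 neighbours → 0 H
  atom 4: C, bond orders sum to 4 (valence 4) → 0 H
  atom 5: N, bond orders sum to 3 (valence 3) → 0 H
  atom 6: aromatic c, 2 neighbours → 1 H
  atom 7: aromatic n, 2 neighbours → 0 H
  atom 8: aromatic c, 2 neighbours → 1 H
  atom 9: aromatic c, 2 neighbours → 1 H
Totals → C:7, H:6, N:2.
In Hill order: C7H6N2.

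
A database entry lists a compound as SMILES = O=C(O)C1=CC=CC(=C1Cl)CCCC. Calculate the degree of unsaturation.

Molecular formula: C11H13ClO2.
DoU = (2C + 2 + N − H − X) / 2, where X is the halogen count and O/S are ignored.
    = (2·11 + 2 + 0 − 13 − 1) / 2 = 10 / 2 = 5.

5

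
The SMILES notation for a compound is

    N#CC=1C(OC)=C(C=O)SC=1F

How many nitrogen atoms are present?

Scan the SMILES for N atoms (remember two-letter symbols like Cl and Br are single atoms).
Nitrogen count: 1.

1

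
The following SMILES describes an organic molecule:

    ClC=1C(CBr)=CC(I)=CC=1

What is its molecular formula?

Walk through each heavy atom and fill implicit hydrogens from standard valence (C 4, N 3, O 2, S 2, halogen 1):
  atom 1: Cl (halogen, monovalent) → 0 H
  atom 2: C, bond orders sum to 4 (valence 4) → 0 H
  atom 3: C, bond orders sum to 4 (valence 4) → 0 H
  atom 4: C, bond orders sum to 2 (valence 4) → 2 H
  atom 5: Br (halogen, monovalent) → 0 H
  atom 6: C, bond orders sum to 3 (valence 4) → 1 H
  atom 7: C, bond orders sum to 4 (valence 4) → 0 H
  atom 8: I (halogen, monovalent) → 0 H
  atom 9: C, bond orders sum to 3 (valence 4) → 1 H
  atom 10: C, bond orders sum to 3 (valence 4) → 1 H
Totals → C:7, H:5, Br:1, Cl:1, I:1.
In Hill order: C7H5BrClI.

C7H5BrClI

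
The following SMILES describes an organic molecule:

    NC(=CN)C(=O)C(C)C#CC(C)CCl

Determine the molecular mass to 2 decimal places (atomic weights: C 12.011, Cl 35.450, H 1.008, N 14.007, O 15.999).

First, the molecular formula is C10H15ClN2O (counting implicit H from valence).
  C: 10 × 12.011 = 120.110
  Cl: 1 × 35.450 = 35.450
  H: 15 × 1.008 = 15.120
  N: 2 × 14.007 = 28.014
  O: 1 × 15.999 = 15.999
Sum: 10×12.011 + 1×35.450 + 15×1.008 + 2×14.007 + 1×15.999 = 214.693 → 214.69 g/mol.

214.69 g/mol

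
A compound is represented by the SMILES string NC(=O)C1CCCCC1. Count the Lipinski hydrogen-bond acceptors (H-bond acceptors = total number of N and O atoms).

N atoms: 1; O atoms: 1.
Lipinski HBA = 1 + 1 = 2.

2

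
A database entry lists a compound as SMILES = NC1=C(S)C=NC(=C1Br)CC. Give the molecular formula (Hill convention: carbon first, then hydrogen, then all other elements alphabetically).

Walk through each heavy atom and fill implicit hydrogens from standard valence (C 4, N 3, O 2, S 2, halogen 1):
  atom 1: N, bond orders sum to 1 (valence 3) → 2 H
  atom 2: C, bond orders sum to 4 (valence 4) → 0 H
  atom 3: C, bond orders sum to 4 (valence 4) → 0 H
  atom 4: S, bond orders sum to 1 (valence 2) → 1 H
  atom 5: C, bond orders sum to 3 (valence 4) → 1 H
  atom 6: N, bond orders sum to 3 (valence 3) → 0 H
  atom 7: C, bond orders sum to 4 (valence 4) → 0 H
  atom 8: C, bond orders sum to 4 (valence 4) → 0 H
  atom 9: Br (halogen, monovalent) → 0 H
  atom 10: C, bond orders sum to 2 (valence 4) → 2 H
  atom 11: C, bond orders sum to 1 (valence 4) → 3 H
Totals → C:7, H:9, Br:1, N:2, S:1.
In Hill order: C7H9BrN2S.

C7H9BrN2S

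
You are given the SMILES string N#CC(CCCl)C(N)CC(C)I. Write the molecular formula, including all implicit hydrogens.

C8H14ClIN2

Walk through each heavy atom and fill implicit hydrogens from standard valence (C 4, N 3, O 2, S 2, halogen 1):
  atom 1: N, bond orders sum to 3 (valence 3) → 0 H
  atom 2: C, bond orders sum to 4 (valence 4) → 0 H
  atom 3: C, bond orders sum to 3 (valence 4) → 1 H
  atom 4: C, bond orders sum to 2 (valence 4) → 2 H
  atom 5: C, bond orders sum to 2 (valence 4) → 2 H
  atom 6: Cl (halogen, monovalent) → 0 H
  atom 7: C, bond orders sum to 3 (valence 4) → 1 H
  atom 8: N, bond orders sum to 1 (valence 3) → 2 H
  atom 9: C, bond orders sum to 2 (valence 4) → 2 H
  atom 10: C, bond orders sum to 3 (valence 4) → 1 H
  atom 11: C, bond orders sum to 1 (valence 4) → 3 H
  atom 12: I (halogen, monovalent) → 0 H
Totals → C:8, H:14, Cl:1, I:1, N:2.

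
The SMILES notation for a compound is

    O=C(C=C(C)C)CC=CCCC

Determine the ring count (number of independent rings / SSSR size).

In SMILES, each pair of matching ring-closure digits denotes one ring-closing bond; the number of such bonds equals the number of independent rings.
Ring-closure bonds here: 0.

0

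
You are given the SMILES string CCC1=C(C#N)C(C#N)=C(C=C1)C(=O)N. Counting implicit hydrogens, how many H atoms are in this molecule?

Walk through each heavy atom and fill implicit hydrogens from standard valence (C 4, N 3, O 2, S 2, halogen 1):
  atom 1: C, bond orders sum to 1 (valence 4) → 3 H
  atom 2: C, bond orders sum to 2 (valence 4) → 2 H
  atom 3: C, bond orders sum to 4 (valence 4) → 0 H
  atom 4: C, bond orders sum to 4 (valence 4) → 0 H
  atom 5: C, bond orders sum to 4 (valence 4) → 0 H
  atom 6: N, bond orders sum to 3 (valence 3) → 0 H
  atom 7: C, bond orders sum to 4 (valence 4) → 0 H
  atom 8: C, bond orders sum to 4 (valence 4) → 0 H
  atom 9: N, bond orders sum to 3 (valence 3) → 0 H
  atom 10: C, bond orders sum to 4 (valence 4) → 0 H
  atom 11: C, bond orders sum to 3 (valence 4) → 1 H
  atom 12: C, bond orders sum to 3 (valence 4) → 1 H
  atom 13: C, bond orders sum to 4 (valence 4) → 0 H
  atom 14: O, bond orders sum to 2 (valence 2) → 0 H
  atom 15: N, bond orders sum to 1 (valence 3) → 2 H
Total hydrogens: 9.

9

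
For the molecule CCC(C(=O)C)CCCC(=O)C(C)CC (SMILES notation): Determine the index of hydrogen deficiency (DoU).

2

Degree of unsaturation = (number of rings) + (number of π bonds).
Ring closures in the SMILES: 0.
π bonds: 2 double bonds (each 1 DoU) → 2 DoU from unsaturation.
Total DoU = 0 + 2 = 2.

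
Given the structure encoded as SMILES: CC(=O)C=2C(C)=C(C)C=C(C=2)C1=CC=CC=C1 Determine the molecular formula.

Walk through each heavy atom and fill implicit hydrogens from standard valence (C 4, N 3, O 2, S 2, halogen 1):
  atom 1: C, bond orders sum to 1 (valence 4) → 3 H
  atom 2: C, bond orders sum to 4 (valence 4) → 0 H
  atom 3: O, bond orders sum to 2 (valence 2) → 0 H
  atom 4: C, bond orders sum to 4 (valence 4) → 0 H
  atom 5: C, bond orders sum to 4 (valence 4) → 0 H
  atom 6: C, bond orders sum to 1 (valence 4) → 3 H
  atom 7: C, bond orders sum to 4 (valence 4) → 0 H
  atom 8: C, bond orders sum to 1 (valence 4) → 3 H
  atom 9: C, bond orders sum to 3 (valence 4) → 1 H
  atom 10: C, bond orders sum to 4 (valence 4) → 0 H
  atom 11: C, bond orders sum to 3 (valence 4) → 1 H
  atom 12: C, bond orders sum to 4 (valence 4) → 0 H
  atom 13: C, bond orders sum to 3 (valence 4) → 1 H
  atom 14: C, bond orders sum to 3 (valence 4) → 1 H
  atom 15: C, bond orders sum to 3 (valence 4) → 1 H
  atom 16: C, bond orders sum to 3 (valence 4) → 1 H
  atom 17: C, bond orders sum to 3 (valence 4) → 1 H
Totals → C:16, H:16, O:1.

C16H16O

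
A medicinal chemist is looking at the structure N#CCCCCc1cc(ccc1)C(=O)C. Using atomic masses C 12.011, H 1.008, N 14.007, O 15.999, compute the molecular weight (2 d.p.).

201.27 g/mol

First, the molecular formula is C13H15NO (counting implicit H from valence).
  C: 13 × 12.011 = 156.143
  H: 15 × 1.008 = 15.120
  N: 1 × 14.007 = 14.007
  O: 1 × 15.999 = 15.999
Sum: 13×12.011 + 15×1.008 + 1×14.007 + 1×15.999 = 201.269 → 201.27 g/mol.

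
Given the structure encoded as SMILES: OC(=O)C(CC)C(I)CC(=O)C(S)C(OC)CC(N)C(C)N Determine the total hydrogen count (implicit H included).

Walk through each heavy atom and fill implicit hydrogens from standard valence (C 4, N 3, O 2, S 2, halogen 1):
  atom 1: O, bond orders sum to 1 (valence 2) → 1 H
  atom 2: C, bond orders sum to 4 (valence 4) → 0 H
  atom 3: O, bond orders sum to 2 (valence 2) → 0 H
  atom 4: C, bond orders sum to 3 (valence 4) → 1 H
  atom 5: C, bond orders sum to 2 (valence 4) → 2 H
  atom 6: C, bond orders sum to 1 (valence 4) → 3 H
  atom 7: C, bond orders sum to 3 (valence 4) → 1 H
  atom 8: I (halogen, monovalent) → 0 H
  atom 9: C, bond orders sum to 2 (valence 4) → 2 H
  atom 10: C, bond orders sum to 4 (valence 4) → 0 H
  atom 11: O, bond orders sum to 2 (valence 2) → 0 H
  atom 12: C, bond orders sum to 3 (valence 4) → 1 H
  atom 13: S, bond orders sum to 1 (valence 2) → 1 H
  atom 14: C, bond orders sum to 3 (valence 4) → 1 H
  atom 15: O, bond orders sum to 2 (valence 2) → 0 H
  atom 16: C, bond orders sum to 1 (valence 4) → 3 H
  atom 17: C, bond orders sum to 2 (valence 4) → 2 H
  atom 18: C, bond orders sum to 3 (valence 4) → 1 H
  atom 19: N, bond orders sum to 1 (valence 3) → 2 H
  atom 20: C, bond orders sum to 3 (valence 4) → 1 H
  atom 21: C, bond orders sum to 1 (valence 4) → 3 H
  atom 22: N, bond orders sum to 1 (valence 3) → 2 H
Total hydrogens: 27.

27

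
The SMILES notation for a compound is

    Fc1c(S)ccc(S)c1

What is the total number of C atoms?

Count every carbon token in the SMILES (each C, including those in ring-closure positions and inside branches).
Carbon count: 6.

6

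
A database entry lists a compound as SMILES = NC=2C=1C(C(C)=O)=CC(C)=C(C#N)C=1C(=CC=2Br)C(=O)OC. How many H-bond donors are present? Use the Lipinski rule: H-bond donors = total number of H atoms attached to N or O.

Donors: find every N or O and count the H atoms it carries.
  atom 1 (N): bond orders sum to 1 → 2 H
  atom 7 (O): bond orders sum to 2 → 0 H
  atom 13 (N): bond orders sum to 3 → 0 H
  atom 20 (O): bond orders sum to 2 → 0 H
  atom 21 (O): bond orders sum to 2 → 0 H
Lipinski HBD = 2.

2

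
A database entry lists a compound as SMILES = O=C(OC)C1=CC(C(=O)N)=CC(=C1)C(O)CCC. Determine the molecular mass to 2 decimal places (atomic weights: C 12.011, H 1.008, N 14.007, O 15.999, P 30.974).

251.28 g/mol

First, the molecular formula is C13H17NO4 (counting implicit H from valence).
  C: 13 × 12.011 = 156.143
  H: 17 × 1.008 = 17.136
  N: 1 × 14.007 = 14.007
  O: 4 × 15.999 = 63.996
Sum: 13×12.011 + 17×1.008 + 1×14.007 + 4×15.999 = 251.282 → 251.28 g/mol.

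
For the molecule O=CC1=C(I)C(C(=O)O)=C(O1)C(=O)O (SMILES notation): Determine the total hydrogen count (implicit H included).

Walk through each heavy atom and fill implicit hydrogens from standard valence (C 4, N 3, O 2, S 2, halogen 1):
  atom 1: O, bond orders sum to 2 (valence 2) → 0 H
  atom 2: C, bond orders sum to 3 (valence 4) → 1 H
  atom 3: C, bond orders sum to 4 (valence 4) → 0 H
  atom 4: C, bond orders sum to 4 (valence 4) → 0 H
  atom 5: I (halogen, monovalent) → 0 H
  atom 6: C, bond orders sum to 4 (valence 4) → 0 H
  atom 7: C, bond orders sum to 4 (valence 4) → 0 H
  atom 8: O, bond orders sum to 2 (valence 2) → 0 H
  atom 9: O, bond orders sum to 1 (valence 2) → 1 H
  atom 10: C, bond orders sum to 4 (valence 4) → 0 H
  atom 11: O, bond orders sum to 2 (valence 2) → 0 H
  atom 12: C, bond orders sum to 4 (valence 4) → 0 H
  atom 13: O, bond orders sum to 2 (valence 2) → 0 H
  atom 14: O, bond orders sum to 1 (valence 2) → 1 H
Total hydrogens: 3.

3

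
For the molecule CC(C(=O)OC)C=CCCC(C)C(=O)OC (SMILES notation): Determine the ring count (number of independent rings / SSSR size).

In SMILES, each pair of matching ring-closure digits denotes one ring-closing bond; the number of such bonds equals the number of independent rings.
Ring-closure bonds here: 0.

0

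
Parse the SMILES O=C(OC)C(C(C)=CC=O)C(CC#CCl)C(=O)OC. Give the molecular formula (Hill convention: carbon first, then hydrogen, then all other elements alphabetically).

Walk through each heavy atom and fill implicit hydrogens from standard valence (C 4, N 3, O 2, S 2, halogen 1):
  atom 1: O, bond orders sum to 2 (valence 2) → 0 H
  atom 2: C, bond orders sum to 4 (valence 4) → 0 H
  atom 3: O, bond orders sum to 2 (valence 2) → 0 H
  atom 4: C, bond orders sum to 1 (valence 4) → 3 H
  atom 5: C, bond orders sum to 3 (valence 4) → 1 H
  atom 6: C, bond orders sum to 4 (valence 4) → 0 H
  atom 7: C, bond orders sum to 1 (valence 4) → 3 H
  atom 8: C, bond orders sum to 3 (valence 4) → 1 H
  atom 9: C, bond orders sum to 3 (valence 4) → 1 H
  atom 10: O, bond orders sum to 2 (valence 2) → 0 H
  atom 11: C, bond orders sum to 3 (valence 4) → 1 H
  atom 12: C, bond orders sum to 2 (valence 4) → 2 H
  atom 13: C, bond orders sum to 4 (valence 4) → 0 H
  atom 14: C, bond orders sum to 4 (valence 4) → 0 H
  atom 15: Cl (halogen, monovalent) → 0 H
  atom 16: C, bond orders sum to 4 (valence 4) → 0 H
  atom 17: O, bond orders sum to 2 (valence 2) → 0 H
  atom 18: O, bond orders sum to 2 (valence 2) → 0 H
  atom 19: C, bond orders sum to 1 (valence 4) → 3 H
Totals → C:13, H:15, Cl:1, O:5.

C13H15ClO5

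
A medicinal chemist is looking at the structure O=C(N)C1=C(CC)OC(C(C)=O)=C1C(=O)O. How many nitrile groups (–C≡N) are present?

Scan the SMILES for the nitrile motif — none present.
Groups that are present: 1 amide, 1 carboxylic acid, 1 ketone.

0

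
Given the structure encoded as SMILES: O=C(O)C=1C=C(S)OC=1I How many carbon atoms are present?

5

Count every carbon token in the SMILES (each C, including those in ring-closure positions and inside branches).
Carbon count: 5.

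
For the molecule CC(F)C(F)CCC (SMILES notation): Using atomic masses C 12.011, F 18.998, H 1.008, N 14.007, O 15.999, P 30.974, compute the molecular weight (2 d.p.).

122.16 g/mol

First, the molecular formula is C6H12F2 (counting implicit H from valence).
  C: 6 × 12.011 = 72.066
  F: 2 × 18.998 = 37.996
  H: 12 × 1.008 = 12.096
Sum: 6×12.011 + 2×18.998 + 12×1.008 = 122.158 → 122.16 g/mol.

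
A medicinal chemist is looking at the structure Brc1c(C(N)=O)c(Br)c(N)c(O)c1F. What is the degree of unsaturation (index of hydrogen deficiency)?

Molecular formula: C7H5Br2FN2O2.
DoU = (2C + 2 + N − H − X) / 2, where X is the halogen count and O/S are ignored.
    = (2·7 + 2 + 2 − 5 − 3) / 2 = 10 / 2 = 5.

5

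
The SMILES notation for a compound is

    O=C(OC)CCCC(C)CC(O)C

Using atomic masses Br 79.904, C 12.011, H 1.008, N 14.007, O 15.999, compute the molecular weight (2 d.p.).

First, the molecular formula is C10H20O3 (counting implicit H from valence).
  C: 10 × 12.011 = 120.110
  H: 20 × 1.008 = 20.160
  O: 3 × 15.999 = 47.997
Sum: 10×12.011 + 20×1.008 + 3×15.999 = 188.267 → 188.27 g/mol.

188.27 g/mol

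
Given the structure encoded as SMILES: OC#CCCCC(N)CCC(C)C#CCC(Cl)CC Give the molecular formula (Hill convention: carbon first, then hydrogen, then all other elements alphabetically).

Walk through each heavy atom and fill implicit hydrogens from standard valence (C 4, N 3, O 2, S 2, halogen 1):
  atom 1: O, bond orders sum to 1 (valence 2) → 1 H
  atom 2: C, bond orders sum to 4 (valence 4) → 0 H
  atom 3: C, bond orders sum to 4 (valence 4) → 0 H
  atom 4: C, bond orders sum to 2 (valence 4) → 2 H
  atom 5: C, bond orders sum to 2 (valence 4) → 2 H
  atom 6: C, bond orders sum to 2 (valence 4) → 2 H
  atom 7: C, bond orders sum to 3 (valence 4) → 1 H
  atom 8: N, bond orders sum to 1 (valence 3) → 2 H
  atom 9: C, bond orders sum to 2 (valence 4) → 2 H
  atom 10: C, bond orders sum to 2 (valence 4) → 2 H
  atom 11: C, bond orders sum to 3 (valence 4) → 1 H
  atom 12: C, bond orders sum to 1 (valence 4) → 3 H
  atom 13: C, bond orders sum to 4 (valence 4) → 0 H
  atom 14: C, bond orders sum to 4 (valence 4) → 0 H
  atom 15: C, bond orders sum to 2 (valence 4) → 2 H
  atom 16: C, bond orders sum to 3 (valence 4) → 1 H
  atom 17: Cl (halogen, monovalent) → 0 H
  atom 18: C, bond orders sum to 2 (valence 4) → 2 H
  atom 19: C, bond orders sum to 1 (valence 4) → 3 H
Totals → C:16, H:26, Cl:1, N:1, O:1.

C16H26ClNO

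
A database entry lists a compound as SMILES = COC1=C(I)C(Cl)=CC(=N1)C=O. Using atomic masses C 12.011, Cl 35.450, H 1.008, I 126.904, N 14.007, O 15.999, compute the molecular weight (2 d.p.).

First, the molecular formula is C7H5ClINO2 (counting implicit H from valence).
  C: 7 × 12.011 = 84.077
  Cl: 1 × 35.450 = 35.450
  H: 5 × 1.008 = 5.040
  I: 1 × 126.904 = 126.904
  N: 1 × 14.007 = 14.007
  O: 2 × 15.999 = 31.998
Sum: 7×12.011 + 1×35.450 + 5×1.008 + 1×126.904 + 1×14.007 + 2×15.999 = 297.476 → 297.48 g/mol.

297.48 g/mol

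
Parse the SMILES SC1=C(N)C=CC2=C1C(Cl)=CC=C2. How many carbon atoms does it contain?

Count every carbon token in the SMILES (each C, including those in ring-closure positions and inside branches).
Carbon count: 10.

10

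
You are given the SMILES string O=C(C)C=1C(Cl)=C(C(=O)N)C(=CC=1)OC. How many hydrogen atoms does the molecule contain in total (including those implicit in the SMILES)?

Walk through each heavy atom and fill implicit hydrogens from standard valence (C 4, N 3, O 2, S 2, halogen 1):
  atom 1: O, bond orders sum to 2 (valence 2) → 0 H
  atom 2: C, bond orders sum to 4 (valence 4) → 0 H
  atom 3: C, bond orders sum to 1 (valence 4) → 3 H
  atom 4: C, bond orders sum to 4 (valence 4) → 0 H
  atom 5: C, bond orders sum to 4 (valence 4) → 0 H
  atom 6: Cl (halogen, monovalent) → 0 H
  atom 7: C, bond orders sum to 4 (valence 4) → 0 H
  atom 8: C, bond orders sum to 4 (valence 4) → 0 H
  atom 9: O, bond orders sum to 2 (valence 2) → 0 H
  atom 10: N, bond orders sum to 1 (valence 3) → 2 H
  atom 11: C, bond orders sum to 4 (valence 4) → 0 H
  atom 12: C, bond orders sum to 3 (valence 4) → 1 H
  atom 13: C, bond orders sum to 3 (valence 4) → 1 H
  atom 14: O, bond orders sum to 2 (valence 2) → 0 H
  atom 15: C, bond orders sum to 1 (valence 4) → 3 H
Total hydrogens: 10.

10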